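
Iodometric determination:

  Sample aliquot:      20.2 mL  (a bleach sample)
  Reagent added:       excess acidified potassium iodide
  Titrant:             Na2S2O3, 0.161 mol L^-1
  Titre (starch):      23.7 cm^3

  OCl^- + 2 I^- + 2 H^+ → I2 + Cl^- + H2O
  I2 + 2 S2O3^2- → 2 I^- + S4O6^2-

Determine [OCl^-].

0.0944 mol/L

n(S2O3^2-) = 0.0237 × 0.161 = 3.82 × 10^-3 mol
n(I2) = n(S2O3^2-)/2 = 1.91 × 10^-3 mol
n(OCl^-) in the aliquot = 1.91 × 10^-3 mol (1:1 ratio)
[OCl^-] = 1.91 × 10^-3 / 0.0202 = 0.0944 mol/L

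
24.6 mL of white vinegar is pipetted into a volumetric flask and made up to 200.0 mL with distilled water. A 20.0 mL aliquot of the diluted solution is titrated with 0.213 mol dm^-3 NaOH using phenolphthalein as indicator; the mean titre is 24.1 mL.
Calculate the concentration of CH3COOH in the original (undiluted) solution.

CH3COOH + NaOH → CH3COONa + H2O
n(NaOH) = 0.0241 × 0.213 = 5.13 × 10^-3 mol
n(CH3COOH) in the aliquot = 5.13 × 10^-3 mol (1:1 ratio)
[CH3COOH]_dilute = 5.13 × 10^-3 / 0.0200 = 0.257 mol/L
Dilution factor = 200.0 / 24.6 = 8.130
[CH3COOH]_stock = 0.257 × 8.130 = 2.09 mol/L

2.09 mol/L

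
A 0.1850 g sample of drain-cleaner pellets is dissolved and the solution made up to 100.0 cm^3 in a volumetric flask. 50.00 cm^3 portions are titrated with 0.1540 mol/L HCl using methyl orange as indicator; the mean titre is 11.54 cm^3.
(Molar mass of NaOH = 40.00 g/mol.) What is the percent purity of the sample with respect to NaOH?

NaOH + HCl → NaCl + H2O
n(HCl) per titration = 0.01154 × 0.1540 = 1.777 × 10^-3 mol
n(NaOH) in each aliquot = 1.777 × 10^-3 mol (1:1 ratio)
n(NaOH) in the whole flask = 1.777 × 10^-3 × 100.0/50.00 = 3.554 × 10^-3 mol
mass of NaOH = 3.554 × 10^-3 × 40.00 = 0.1422 g
% NaOH = 0.1422 / 0.1850 × 100 = 76.85 %

76.85 %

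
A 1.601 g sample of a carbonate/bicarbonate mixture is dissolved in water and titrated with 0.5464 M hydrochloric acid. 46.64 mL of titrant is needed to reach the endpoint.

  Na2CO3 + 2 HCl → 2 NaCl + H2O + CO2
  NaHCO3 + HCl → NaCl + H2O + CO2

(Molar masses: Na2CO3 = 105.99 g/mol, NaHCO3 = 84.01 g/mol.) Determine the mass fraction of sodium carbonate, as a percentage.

57.62 %

n(HCl) = 0.04664 × 0.5464 = 0.02548 mol
Let x = n(Na2CO3), y = n(NaHCO3).
Titrant: 2x + 1y = 0.02548;  mass: 105.99x + 84.01y = 1.601
Solving, x = 8.704 × 10^-3 mol, y = 8.076 × 10^-3 mol
mass of Na2CO3 = 8.704 × 10^-3 × 105.99 = 0.9226 g
% Na2CO3 = 0.9226 / 1.601 × 100 = 57.62 %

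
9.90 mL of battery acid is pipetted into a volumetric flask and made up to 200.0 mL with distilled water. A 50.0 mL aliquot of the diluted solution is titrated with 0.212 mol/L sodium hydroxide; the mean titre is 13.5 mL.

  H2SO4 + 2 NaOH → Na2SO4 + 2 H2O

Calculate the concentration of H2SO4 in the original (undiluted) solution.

0.578 mol/L

n(NaOH) = 0.0135 × 0.212 = 2.86 × 10^-3 mol
From the 1:2 ratio, n(H2SO4) in the aliquot = 1/2 × 2.86 × 10^-3 = 1.43 × 10^-3 mol
[H2SO4]_dilute = 1.43 × 10^-3 / 0.0500 = 0.0286 mol/L
Dilution factor = 200.0 / 9.90 = 20.20
[H2SO4]_stock = 0.0286 × 20.20 = 0.578 mol/L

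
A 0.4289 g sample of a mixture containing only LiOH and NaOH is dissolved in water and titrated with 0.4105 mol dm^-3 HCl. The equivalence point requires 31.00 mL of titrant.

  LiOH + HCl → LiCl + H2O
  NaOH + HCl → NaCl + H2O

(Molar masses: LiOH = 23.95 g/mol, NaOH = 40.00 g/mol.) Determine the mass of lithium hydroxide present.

0.1196 g

n(HCl) = 0.03100 × 0.4105 = 0.01273 mol
Let x = n(LiOH), y = n(NaOH).
Titrant: 1x + 1y = 0.01273;  mass: 23.95x + 40.00y = 0.4289
Solving, x = 4.992 × 10^-3 mol, y = 7.734 × 10^-3 mol
mass of LiOH = 4.992 × 10^-3 × 23.95 = 0.1196 g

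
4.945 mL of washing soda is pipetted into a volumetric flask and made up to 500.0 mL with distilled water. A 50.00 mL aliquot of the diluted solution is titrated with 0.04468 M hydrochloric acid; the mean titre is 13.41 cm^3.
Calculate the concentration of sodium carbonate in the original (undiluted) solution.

0.6058 M

Na2CO3 + 2 HCl → 2 NaCl + H2O + CO2
n(HCl) = 0.01341 × 0.04468 = 5.992 × 10^-4 mol
From the 1:2 ratio, n(Na2CO3) in the aliquot = 1/2 × 5.992 × 10^-4 = 2.996 × 10^-4 mol
[Na2CO3]_dilute = 2.996 × 10^-4 / 0.05000 = 0.005992 mol/L
Dilution factor = 500.0 / 4.945 = 101.1
[Na2CO3]_stock = 0.005992 × 101.1 = 0.6058 mol/L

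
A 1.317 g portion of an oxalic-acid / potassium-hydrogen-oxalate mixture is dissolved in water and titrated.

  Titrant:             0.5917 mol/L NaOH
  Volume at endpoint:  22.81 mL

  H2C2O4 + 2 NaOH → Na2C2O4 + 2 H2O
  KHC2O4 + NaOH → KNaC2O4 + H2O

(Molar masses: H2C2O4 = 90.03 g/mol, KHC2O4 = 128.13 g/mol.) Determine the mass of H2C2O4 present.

0.2233 g

n(NaOH) = 0.02281 × 0.5917 = 0.01350 mol
Let x = n(H2C2O4), y = n(KHC2O4).
Titrant: 2x + 1y = 0.01350;  mass: 90.03x + 128.13y = 1.317
Solving, x = 2.480 × 10^-3 mol, y = 8.536 × 10^-3 mol
mass of H2C2O4 = 2.480 × 10^-3 × 90.03 = 0.2233 g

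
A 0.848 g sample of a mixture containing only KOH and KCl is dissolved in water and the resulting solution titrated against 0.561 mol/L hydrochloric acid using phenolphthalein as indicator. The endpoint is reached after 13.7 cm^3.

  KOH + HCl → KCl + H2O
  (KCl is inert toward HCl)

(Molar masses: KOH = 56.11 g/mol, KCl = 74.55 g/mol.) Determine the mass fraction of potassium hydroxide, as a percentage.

50.9 %

n(HCl) = 0.0137 × 0.561 = 7.69 × 10^-3 mol
Let x = n(KOH), y = n(KCl).
Titrant: 1x = 7.69 × 10^-3;  mass: 56.11x + 74.55y = 0.848
Solving, x = 7.69 × 10^-3 mol, y = 5.59 × 10^-3 mol
mass of KOH = 7.69 × 10^-3 × 56.11 = 0.431 g
% KOH = 0.431 / 0.848 × 100 = 50.9 %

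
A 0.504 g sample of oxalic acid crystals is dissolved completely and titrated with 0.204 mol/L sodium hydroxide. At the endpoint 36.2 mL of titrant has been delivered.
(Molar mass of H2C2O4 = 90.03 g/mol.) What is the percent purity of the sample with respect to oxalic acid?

H2C2O4 + 2 NaOH → Na2C2O4 + 2 H2O
n(NaOH) = 0.0362 L × 0.204 mol/L = 7.38 × 10^-3 mol
From the 1:2 ratio, n(H2C2O4) = 1/2 × 7.38 × 10^-3 = 3.69 × 10^-3 mol
mass of H2C2O4 = 3.69 × 10^-3 × 90.03 g/mol = 0.332 g
% H2C2O4 = 0.332 / 0.504 × 100 = 66.0 %

66.0 %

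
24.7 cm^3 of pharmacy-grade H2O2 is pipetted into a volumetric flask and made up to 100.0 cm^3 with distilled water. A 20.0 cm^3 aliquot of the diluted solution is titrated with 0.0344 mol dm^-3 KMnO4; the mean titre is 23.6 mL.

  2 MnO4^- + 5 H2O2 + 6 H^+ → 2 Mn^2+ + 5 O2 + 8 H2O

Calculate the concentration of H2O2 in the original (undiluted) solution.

n(KMnO4) = 0.0236 × 0.0344 = 8.12 × 10^-4 mol
From the 5:2 ratio, n(H2O2) in the aliquot = 5/2 × 8.12 × 10^-4 = 2.03 × 10^-3 mol
[H2O2]_dilute = 2.03 × 10^-3 / 0.0200 = 0.101 mol/L
Dilution factor = 100.0 / 24.7 = 4.049
[H2O2]_stock = 0.101 × 4.049 = 0.411 mol/L

0.411 mol/L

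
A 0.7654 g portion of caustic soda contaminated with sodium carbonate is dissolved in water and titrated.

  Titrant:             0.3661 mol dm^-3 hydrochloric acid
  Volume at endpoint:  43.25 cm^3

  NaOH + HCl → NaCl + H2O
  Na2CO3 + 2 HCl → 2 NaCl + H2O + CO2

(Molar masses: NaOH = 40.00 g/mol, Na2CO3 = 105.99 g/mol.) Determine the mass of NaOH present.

0.2269 g

n(HCl) = 0.04325 × 0.3661 = 0.01583 mol
Let x = n(NaOH), y = n(Na2CO3).
Titrant: 1x + 2y = 0.01583;  mass: 40.00x + 105.99y = 0.7654
Solving, x = 5.672 × 10^-3 mol, y = 5.081 × 10^-3 mol
mass of NaOH = 5.672 × 10^-3 × 40.00 = 0.2269 g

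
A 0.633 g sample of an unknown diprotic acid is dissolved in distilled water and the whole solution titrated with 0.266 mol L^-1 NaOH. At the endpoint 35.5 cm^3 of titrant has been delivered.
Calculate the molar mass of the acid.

n(NaOH) = 0.0355 L × 0.266 mol/L = 9.44 × 10^-3 mol
From the 1:2 ratio, n(H2A) = 1/2 × 9.44 × 10^-3 = 4.72 × 10^-3 mol
M = m / n = 0.633 g / 4.72 × 10^-3 mol = 134 g/mol

134 g/mol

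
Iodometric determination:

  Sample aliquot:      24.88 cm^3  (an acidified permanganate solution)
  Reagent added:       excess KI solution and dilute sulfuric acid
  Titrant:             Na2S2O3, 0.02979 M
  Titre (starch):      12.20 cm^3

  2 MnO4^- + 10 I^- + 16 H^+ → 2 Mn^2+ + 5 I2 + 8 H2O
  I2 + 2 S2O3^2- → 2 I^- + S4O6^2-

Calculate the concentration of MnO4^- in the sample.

n(S2O3^2-) = 0.01220 × 0.02979 = 3.634 × 10^-4 mol
n(I2) = n(S2O3^2-)/2 = 1.817 × 10^-4 mol
From the 2:5 ratio, n(MnO4^-) in the aliquot = 2/5 × 1.817 × 10^-4 = 7.269 × 10^-5 mol
[MnO4^-] = 7.269 × 10^-5 / 0.02488 = 0.002922 mol/L

0.002922 M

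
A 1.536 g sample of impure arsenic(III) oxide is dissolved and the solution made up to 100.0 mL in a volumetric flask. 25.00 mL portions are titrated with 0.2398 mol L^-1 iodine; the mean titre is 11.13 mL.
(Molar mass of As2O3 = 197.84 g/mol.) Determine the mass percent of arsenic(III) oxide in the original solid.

As2O3 + 2 I2 + 2 H2O → As2O5 + 4 HI
n(I2) per titration = 0.01113 × 0.2398 = 2.669 × 10^-3 mol
From the 1:2 ratio, n(As2O3) in each aliquot = 1/2 × 2.669 × 10^-3 = 1.334 × 10^-3 mol
n(As2O3) in the whole flask = 1.334 × 10^-3 × 100.0/25.00 = 5.338 × 10^-3 mol
mass of As2O3 = 5.338 × 10^-3 × 197.84 = 1.056 g
% As2O3 = 1.056 / 1.536 × 100 = 68.75 %

68.75 %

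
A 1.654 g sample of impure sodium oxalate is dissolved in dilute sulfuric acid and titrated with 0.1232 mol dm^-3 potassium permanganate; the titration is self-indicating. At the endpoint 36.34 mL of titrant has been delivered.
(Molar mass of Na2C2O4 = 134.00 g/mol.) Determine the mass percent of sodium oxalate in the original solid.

2 MnO4^- + 5 C2O4^2- + 16 H^+ → 2 Mn^2+ + 10 CO2 + 8 H2O
n(KMnO4) = 0.03634 L × 0.1232 mol/L = 4.477 × 10^-3 mol
From the 5:2 ratio, n(Na2C2O4) = 5/2 × 4.477 × 10^-3 = 0.01119 mol
mass of Na2C2O4 = 0.01119 × 134.00 g/mol = 1.500 g
% Na2C2O4 = 1.500 / 1.654 × 100 = 90.68 %

90.68 %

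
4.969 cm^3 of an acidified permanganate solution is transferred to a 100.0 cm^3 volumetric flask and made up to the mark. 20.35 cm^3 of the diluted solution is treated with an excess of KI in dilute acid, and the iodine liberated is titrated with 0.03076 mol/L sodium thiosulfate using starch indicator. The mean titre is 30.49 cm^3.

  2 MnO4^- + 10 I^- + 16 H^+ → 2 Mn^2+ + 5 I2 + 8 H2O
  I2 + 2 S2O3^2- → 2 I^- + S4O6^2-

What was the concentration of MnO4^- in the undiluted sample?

0.1855 mol/L

n(S2O3^2-) = 0.03049 × 0.03076 = 9.379 × 10^-4 mol
n(I2) = n(S2O3^2-)/2 = 4.689 × 10^-4 mol
From the 2:5 ratio, n(MnO4^-) in the aliquot = 2/5 × 4.689 × 10^-4 = 1.876 × 10^-4 mol
[MnO4^-]_dilute = 1.876 × 10^-4 / 0.02035 = 0.009217 mol/L
[MnO4^-]_original = 0.009217 × 100.0/4.969 = 0.1855 mol/L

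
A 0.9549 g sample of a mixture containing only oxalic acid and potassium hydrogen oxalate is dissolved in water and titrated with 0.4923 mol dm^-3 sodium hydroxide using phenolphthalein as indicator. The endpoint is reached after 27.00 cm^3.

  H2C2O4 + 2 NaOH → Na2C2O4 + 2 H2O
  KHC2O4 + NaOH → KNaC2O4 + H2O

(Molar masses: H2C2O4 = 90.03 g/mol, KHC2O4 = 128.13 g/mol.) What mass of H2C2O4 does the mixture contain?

n(NaOH) = 0.02700 × 0.4923 = 0.01329 mol
Let x = n(H2C2O4), y = n(KHC2O4).
Titrant: 2x + 1y = 0.01329;  mass: 90.03x + 128.13y = 0.9549
Solving, x = 4.501 × 10^-3 mol, y = 4.290 × 10^-3 mol
mass of H2C2O4 = 4.501 × 10^-3 × 90.03 = 0.4052 g

0.4052 g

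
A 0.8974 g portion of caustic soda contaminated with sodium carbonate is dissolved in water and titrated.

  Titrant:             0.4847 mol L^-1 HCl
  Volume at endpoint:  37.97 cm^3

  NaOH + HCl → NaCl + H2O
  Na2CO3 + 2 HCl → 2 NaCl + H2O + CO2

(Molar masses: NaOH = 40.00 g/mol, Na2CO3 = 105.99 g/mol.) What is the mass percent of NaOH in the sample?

n(HCl) = 0.03797 × 0.4847 = 0.01840 mol
Let x = n(NaOH), y = n(Na2CO3).
Titrant: 1x + 2y = 0.01840;  mass: 40.00x + 105.99y = 0.8974
Solving, x = 5.996 × 10^-3 mol, y = 6.204 × 10^-3 mol
mass of NaOH = 5.996 × 10^-3 × 40.00 = 0.2399 g
% NaOH = 0.2399 / 0.8974 × 100 = 26.73 %

26.73 %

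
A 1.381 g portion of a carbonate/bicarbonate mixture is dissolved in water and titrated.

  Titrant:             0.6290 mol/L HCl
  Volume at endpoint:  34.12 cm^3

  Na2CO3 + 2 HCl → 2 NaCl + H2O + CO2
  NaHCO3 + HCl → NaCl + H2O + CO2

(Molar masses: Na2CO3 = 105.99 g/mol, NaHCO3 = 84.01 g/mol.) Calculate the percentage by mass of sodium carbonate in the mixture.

n(HCl) = 0.03412 × 0.6290 = 0.02146 mol
Let x = n(Na2CO3), y = n(NaHCO3).
Titrant: 2x + 1y = 0.02146;  mass: 105.99x + 84.01y = 1.381
Solving, x = 6.803 × 10^-3 mol, y = 7.856 × 10^-3 mol
mass of Na2CO3 = 6.803 × 10^-3 × 105.99 = 0.7210 g
% Na2CO3 = 0.7210 / 1.381 × 100 = 52.21 %

52.21 %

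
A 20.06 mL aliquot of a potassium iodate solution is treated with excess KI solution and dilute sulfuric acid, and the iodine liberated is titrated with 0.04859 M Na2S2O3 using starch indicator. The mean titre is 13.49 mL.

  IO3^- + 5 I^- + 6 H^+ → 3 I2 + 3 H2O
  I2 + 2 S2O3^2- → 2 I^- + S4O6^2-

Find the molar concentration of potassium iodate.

n(S2O3^2-) = 0.01349 × 0.04859 = 6.555 × 10^-4 mol
n(I2) = n(S2O3^2-)/2 = 3.277 × 10^-4 mol
From the 1:3 ratio, n(IO3^-) in the aliquot = 1/3 × 3.277 × 10^-4 = 1.092 × 10^-4 mol
[IO3^-] = 1.092 × 10^-4 / 0.02006 = 0.005446 mol/L

0.005446 M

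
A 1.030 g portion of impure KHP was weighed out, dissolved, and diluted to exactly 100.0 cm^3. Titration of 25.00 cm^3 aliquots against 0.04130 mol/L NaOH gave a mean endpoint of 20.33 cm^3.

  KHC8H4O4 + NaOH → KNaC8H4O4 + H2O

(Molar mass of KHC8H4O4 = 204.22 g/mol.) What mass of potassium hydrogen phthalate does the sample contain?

n(NaOH) per titration = 0.02033 × 0.04130 = 8.396 × 10^-4 mol
n(KHC8H4O4) in each aliquot = 8.396 × 10^-4 mol (1:1 ratio)
n(KHC8H4O4) in the whole flask = 8.396 × 10^-4 × 100.0/25.00 = 3.359 × 10^-3 mol
mass of KHC8H4O4 = 3.359 × 10^-3 × 204.22 = 0.6859 g

0.6859 g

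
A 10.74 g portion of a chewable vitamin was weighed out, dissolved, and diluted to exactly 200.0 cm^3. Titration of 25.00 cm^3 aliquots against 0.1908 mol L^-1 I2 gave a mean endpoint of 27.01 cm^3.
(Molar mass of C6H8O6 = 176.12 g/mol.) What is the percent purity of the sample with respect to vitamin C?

C6H8O6 + I2 → C6H6O6 + 2 HI
n(I2) per titration = 0.02701 × 0.1908 = 5.154 × 10^-3 mol
n(C6H8O6) in each aliquot = 5.154 × 10^-3 mol (1:1 ratio)
n(C6H8O6) in the whole flask = 5.154 × 10^-3 × 200.0/25.00 = 0.04123 mol
mass of C6H8O6 = 0.04123 × 176.12 = 7.261 g
% C6H8O6 = 7.261 / 10.74 × 100 = 67.61 %

67.61 %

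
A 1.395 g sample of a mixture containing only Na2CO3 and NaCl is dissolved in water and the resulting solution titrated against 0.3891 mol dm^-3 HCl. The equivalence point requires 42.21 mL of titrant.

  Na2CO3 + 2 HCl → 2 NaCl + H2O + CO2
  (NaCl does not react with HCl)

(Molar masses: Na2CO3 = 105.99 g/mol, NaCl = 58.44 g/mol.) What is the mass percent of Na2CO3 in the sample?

62.39 %

n(HCl) = 0.04221 × 0.3891 = 0.01642 mol
Let x = n(Na2CO3), y = n(NaCl).
Titrant: 2x = 0.01642;  mass: 105.99x + 58.44y = 1.395
Solving, x = 8.212 × 10^-3 mol, y = 8.977 × 10^-3 mol
mass of Na2CO3 = 8.212 × 10^-3 × 105.99 = 0.8704 g
% Na2CO3 = 0.8704 / 1.395 × 100 = 62.39 %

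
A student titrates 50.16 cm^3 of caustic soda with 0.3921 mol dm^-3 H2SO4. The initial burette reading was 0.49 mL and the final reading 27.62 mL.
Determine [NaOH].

0.4241 mol/L

2 NaOH + H2SO4 → Na2SO4 + 2 H2O
n(H2SO4) = 0.02713 L × 0.3921 mol/L = 0.01064 mol
From the 2:1 mole ratio, n(NaOH) = 2/1 × 0.01064 = 0.02128 mol
[NaOH] = 0.02128 mol / 0.05016 L = 0.4241 mol/L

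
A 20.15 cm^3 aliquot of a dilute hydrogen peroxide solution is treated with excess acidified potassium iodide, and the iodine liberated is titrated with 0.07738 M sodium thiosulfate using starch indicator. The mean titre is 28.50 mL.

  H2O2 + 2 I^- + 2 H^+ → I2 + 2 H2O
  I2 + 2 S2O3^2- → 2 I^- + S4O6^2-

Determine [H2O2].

n(S2O3^2-) = 0.02850 × 0.07738 = 2.205 × 10^-3 mol
n(I2) = n(S2O3^2-)/2 = 1.103 × 10^-3 mol
n(H2O2) in the aliquot = 1.103 × 10^-3 mol (1:1 ratio)
[H2O2] = 1.103 × 10^-3 / 0.02015 = 0.05472 mol/L

0.05472 M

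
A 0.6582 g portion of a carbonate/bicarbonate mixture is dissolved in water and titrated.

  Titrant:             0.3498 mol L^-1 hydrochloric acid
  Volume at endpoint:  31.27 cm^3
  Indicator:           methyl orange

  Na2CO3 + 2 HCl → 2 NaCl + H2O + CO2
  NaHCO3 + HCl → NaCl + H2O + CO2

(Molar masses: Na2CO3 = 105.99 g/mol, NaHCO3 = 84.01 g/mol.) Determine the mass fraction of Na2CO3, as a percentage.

67.68 %

n(HCl) = 0.03127 × 0.3498 = 0.01094 mol
Let x = n(Na2CO3), y = n(NaHCO3).
Titrant: 2x + 1y = 0.01094;  mass: 105.99x + 84.01y = 0.6582
Solving, x = 4.203 × 10^-3 mol, y = 2.532 × 10^-3 mol
mass of Na2CO3 = 4.203 × 10^-3 × 105.99 = 0.4455 g
% Na2CO3 = 0.4455 / 0.6582 × 100 = 67.68 %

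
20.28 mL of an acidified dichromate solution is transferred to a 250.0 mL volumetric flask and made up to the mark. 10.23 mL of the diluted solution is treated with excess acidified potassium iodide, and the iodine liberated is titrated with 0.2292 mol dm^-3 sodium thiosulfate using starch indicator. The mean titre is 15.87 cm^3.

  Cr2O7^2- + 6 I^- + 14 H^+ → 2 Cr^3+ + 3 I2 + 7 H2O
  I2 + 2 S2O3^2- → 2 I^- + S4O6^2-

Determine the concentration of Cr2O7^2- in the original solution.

0.7305 mol/L

n(S2O3^2-) = 0.01587 × 0.2292 = 3.637 × 10^-3 mol
n(I2) = n(S2O3^2-)/2 = 1.819 × 10^-3 mol
From the 1:3 ratio, n(Cr2O7^2-) in the aliquot = 1/3 × 1.819 × 10^-3 = 6.062 × 10^-4 mol
[Cr2O7^2-]_dilute = 6.062 × 10^-4 / 0.01023 = 0.05926 mol/L
[Cr2O7^2-]_original = 0.05926 × 250.0/20.28 = 0.7305 mol/L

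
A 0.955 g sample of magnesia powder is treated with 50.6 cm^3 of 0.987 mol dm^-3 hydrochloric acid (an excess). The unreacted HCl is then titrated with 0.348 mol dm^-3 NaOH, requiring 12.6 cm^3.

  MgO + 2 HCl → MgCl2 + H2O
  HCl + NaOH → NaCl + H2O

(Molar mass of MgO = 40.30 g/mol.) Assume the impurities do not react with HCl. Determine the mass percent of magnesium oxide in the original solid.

n(HCl) added = 0.0506 × 0.987 = 0.0499 mol
n(NaOH) used in back-titration = 0.0126 × 0.348 = 4.38 × 10^-3 mol
n(HCl) left over = 4.38 × 10^-3 mol (1:1 ratio)
n(HCl) consumed by analyte = 0.0499 − 4.38 × 10^-3 = 0.0456 mol
From the 1:2 ratio, n(MgO) = 1/2 × 0.0456 = 0.0228 mol
mass of MgO = 0.0228 × 40.30 = 0.918 g
% MgO = 0.918 / 0.955 × 100 = 96.1 %

96.1 %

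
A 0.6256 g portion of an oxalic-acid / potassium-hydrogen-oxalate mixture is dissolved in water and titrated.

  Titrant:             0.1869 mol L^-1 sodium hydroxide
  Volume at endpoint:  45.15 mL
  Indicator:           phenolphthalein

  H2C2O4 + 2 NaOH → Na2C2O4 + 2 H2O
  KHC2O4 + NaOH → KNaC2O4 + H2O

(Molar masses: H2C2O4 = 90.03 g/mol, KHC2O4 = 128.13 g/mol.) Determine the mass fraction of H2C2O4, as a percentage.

39.45 %

n(NaOH) = 0.04515 × 0.1869 = 8.439 × 10^-3 mol
Let x = n(H2C2O4), y = n(KHC2O4).
Titrant: 2x + 1y = 8.439 × 10^-3;  mass: 90.03x + 128.13y = 0.6256
Solving, x = 2.741 × 10^-3 mol, y = 2.957 × 10^-3 mol
mass of H2C2O4 = 2.741 × 10^-3 × 90.03 = 0.2468 g
% H2C2O4 = 0.2468 / 0.6256 × 100 = 39.45 %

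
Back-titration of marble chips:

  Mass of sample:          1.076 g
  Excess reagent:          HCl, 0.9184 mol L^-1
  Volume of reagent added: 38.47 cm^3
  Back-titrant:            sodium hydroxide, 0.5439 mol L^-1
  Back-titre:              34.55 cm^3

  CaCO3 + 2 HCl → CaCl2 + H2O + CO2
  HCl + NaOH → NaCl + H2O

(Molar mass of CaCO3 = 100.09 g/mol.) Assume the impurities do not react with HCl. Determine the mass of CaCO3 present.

0.8277 g

n(HCl) added = 0.03847 × 0.9184 = 0.03533 mol
n(NaOH) used in back-titration = 0.03455 × 0.5439 = 0.01879 mol
n(HCl) left over = 0.01879 mol (1:1 ratio)
n(HCl) consumed by analyte = 0.03533 − 0.01879 = 0.01654 mol
From the 1:2 ratio, n(CaCO3) = 1/2 × 0.01654 = 8.270 × 10^-3 mol
mass of CaCO3 = 8.270 × 10^-3 × 100.09 = 0.8277 g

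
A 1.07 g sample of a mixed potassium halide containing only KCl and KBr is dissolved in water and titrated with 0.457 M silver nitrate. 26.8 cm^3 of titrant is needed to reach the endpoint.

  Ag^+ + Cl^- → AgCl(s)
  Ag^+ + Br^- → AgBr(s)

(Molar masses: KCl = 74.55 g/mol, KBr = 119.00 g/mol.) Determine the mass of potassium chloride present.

0.650 g

n(AgNO3) = 0.0268 × 0.457 = 0.0122 mol
Let x = n(KCl), y = n(KBr).
Titrant: 1x + 1y = 0.0122;  mass: 74.55x + 119.00y = 1.07
Solving, x = 8.72 × 10^-3 mol, y = 3.53 × 10^-3 mol
mass of KCl = 8.72 × 10^-3 × 74.55 = 0.650 g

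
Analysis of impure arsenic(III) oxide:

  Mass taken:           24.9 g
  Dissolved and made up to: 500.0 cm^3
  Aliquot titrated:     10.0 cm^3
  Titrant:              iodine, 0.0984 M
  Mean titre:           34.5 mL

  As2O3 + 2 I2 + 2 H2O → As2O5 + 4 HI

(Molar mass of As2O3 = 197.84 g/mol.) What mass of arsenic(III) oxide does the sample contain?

n(I2) per titration = 0.0345 × 0.0984 = 3.39 × 10^-3 mol
From the 1:2 ratio, n(As2O3) in each aliquot = 1/2 × 3.39 × 10^-3 = 1.70 × 10^-3 mol
n(As2O3) in the whole flask = 1.70 × 10^-3 × 500.0/10.0 = 0.0849 mol
mass of As2O3 = 0.0849 × 197.84 = 16.8 g

16.8 g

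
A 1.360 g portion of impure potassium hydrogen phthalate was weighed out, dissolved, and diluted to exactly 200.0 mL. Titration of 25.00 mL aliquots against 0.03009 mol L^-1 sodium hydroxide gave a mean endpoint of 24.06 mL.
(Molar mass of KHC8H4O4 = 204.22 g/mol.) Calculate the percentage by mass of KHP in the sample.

86.97 %

KHC8H4O4 + NaOH → KNaC8H4O4 + H2O
n(NaOH) per titration = 0.02406 × 0.03009 = 7.240 × 10^-4 mol
n(KHC8H4O4) in each aliquot = 7.240 × 10^-4 mol (1:1 ratio)
n(KHC8H4O4) in the whole flask = 7.240 × 10^-4 × 200.0/25.00 = 5.792 × 10^-3 mol
mass of KHC8H4O4 = 5.792 × 10^-3 × 204.22 = 1.183 g
% KHC8H4O4 = 1.183 / 1.360 × 100 = 86.97 %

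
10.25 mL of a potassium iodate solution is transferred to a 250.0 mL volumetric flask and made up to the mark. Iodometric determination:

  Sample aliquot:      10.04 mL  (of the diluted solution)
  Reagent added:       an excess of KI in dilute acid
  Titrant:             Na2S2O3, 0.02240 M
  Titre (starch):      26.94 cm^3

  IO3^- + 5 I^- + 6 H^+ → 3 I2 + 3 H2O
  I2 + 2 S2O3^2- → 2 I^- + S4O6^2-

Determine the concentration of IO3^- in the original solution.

0.2443 M

n(S2O3^2-) = 0.02694 × 0.02240 = 6.035 × 10^-4 mol
n(I2) = n(S2O3^2-)/2 = 3.017 × 10^-4 mol
From the 1:3 ratio, n(IO3^-) in the aliquot = 1/3 × 3.017 × 10^-4 = 1.006 × 10^-4 mol
[IO3^-]_dilute = 1.006 × 10^-4 / 0.01004 = 0.01002 mol/L
[IO3^-]_original = 0.01002 × 250.0/10.25 = 0.2443 mol/L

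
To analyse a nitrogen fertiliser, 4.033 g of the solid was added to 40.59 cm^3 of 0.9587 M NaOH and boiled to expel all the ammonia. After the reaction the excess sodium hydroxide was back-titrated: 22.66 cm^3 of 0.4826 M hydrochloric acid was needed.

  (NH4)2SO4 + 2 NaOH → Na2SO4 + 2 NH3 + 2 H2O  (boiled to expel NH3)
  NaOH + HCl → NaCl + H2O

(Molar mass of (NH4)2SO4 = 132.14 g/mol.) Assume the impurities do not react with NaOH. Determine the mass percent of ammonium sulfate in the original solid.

45.83 %

n(NaOH) added = 0.04059 × 0.9587 = 0.03891 mol
n(HCl) used in back-titration = 0.02266 × 0.4826 = 0.01094 mol
n(NaOH) left over = 0.01094 mol (1:1 ratio)
n(NaOH) consumed by analyte = 0.03891 − 0.01094 = 0.02798 mol
From the 1:2 ratio, n((NH4)2SO4) = 1/2 × 0.02798 = 0.01399 mol
mass of (NH4)2SO4 = 0.01399 × 132.14 = 1.849 g
% (NH4)2SO4 = 1.849 / 4.033 × 100 = 45.83 %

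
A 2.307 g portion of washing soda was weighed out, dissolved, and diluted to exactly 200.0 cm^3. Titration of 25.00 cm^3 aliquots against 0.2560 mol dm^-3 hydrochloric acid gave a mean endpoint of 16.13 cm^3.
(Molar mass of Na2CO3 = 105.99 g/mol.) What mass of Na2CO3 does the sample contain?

1.751 g

Na2CO3 + 2 HCl → 2 NaCl + H2O + CO2
n(HCl) per titration = 0.01613 × 0.2560 = 4.129 × 10^-3 mol
From the 1:2 ratio, n(Na2CO3) in each aliquot = 1/2 × 4.129 × 10^-3 = 2.065 × 10^-3 mol
n(Na2CO3) in the whole flask = 2.065 × 10^-3 × 200.0/25.00 = 0.01652 mol
mass of Na2CO3 = 0.01652 × 105.99 = 1.751 g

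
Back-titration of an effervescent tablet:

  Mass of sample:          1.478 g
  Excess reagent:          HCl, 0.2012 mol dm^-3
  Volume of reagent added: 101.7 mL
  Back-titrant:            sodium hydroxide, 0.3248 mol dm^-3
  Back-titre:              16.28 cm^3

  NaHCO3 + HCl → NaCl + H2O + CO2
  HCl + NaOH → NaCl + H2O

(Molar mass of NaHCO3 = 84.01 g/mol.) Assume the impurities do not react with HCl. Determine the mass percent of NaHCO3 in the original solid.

86.25 %

n(HCl) added = 0.1017 × 0.2012 = 0.02046 mol
n(NaOH) used in back-titration = 0.01628 × 0.3248 = 5.288 × 10^-3 mol
n(HCl) left over = 5.288 × 10^-3 mol (1:1 ratio)
n(HCl) consumed by analyte = 0.02046 − 5.288 × 10^-3 = 0.01517 mol
n(NaHCO3) = 0.01517 mol (1:1 ratio)
mass of NaHCO3 = 0.01517 × 84.01 = 1.275 g
% NaHCO3 = 1.275 / 1.478 × 100 = 86.25 %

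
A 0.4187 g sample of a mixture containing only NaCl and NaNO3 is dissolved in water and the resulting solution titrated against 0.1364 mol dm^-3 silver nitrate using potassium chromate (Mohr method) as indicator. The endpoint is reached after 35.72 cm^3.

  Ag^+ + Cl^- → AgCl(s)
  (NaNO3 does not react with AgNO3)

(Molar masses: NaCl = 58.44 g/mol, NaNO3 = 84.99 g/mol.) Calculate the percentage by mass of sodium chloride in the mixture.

n(AgNO3) = 0.03572 × 0.1364 = 4.872 × 10^-3 mol
Let x = n(NaCl), y = n(NaNO3).
Titrant: 1x = 4.872 × 10^-3;  mass: 58.44x + 84.99y = 0.4187
Solving, x = 4.872 × 10^-3 mol, y = 1.576 × 10^-3 mol
mass of NaCl = 4.872 × 10^-3 × 58.44 = 0.2847 g
% NaCl = 0.2847 / 0.4187 × 100 = 68.00 %

68.00 %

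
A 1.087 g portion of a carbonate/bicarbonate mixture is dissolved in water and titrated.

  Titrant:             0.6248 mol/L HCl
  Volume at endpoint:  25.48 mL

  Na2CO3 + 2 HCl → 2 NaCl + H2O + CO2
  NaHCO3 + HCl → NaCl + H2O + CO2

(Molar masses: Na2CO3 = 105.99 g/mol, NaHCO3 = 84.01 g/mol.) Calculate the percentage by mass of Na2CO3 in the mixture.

39.37 %

n(HCl) = 0.02548 × 0.6248 = 0.01592 mol
Let x = n(Na2CO3), y = n(NaHCO3).
Titrant: 2x + 1y = 0.01592;  mass: 105.99x + 84.01y = 1.087
Solving, x = 4.037 × 10^-3 mol, y = 7.845 × 10^-3 mol
mass of Na2CO3 = 4.037 × 10^-3 × 105.99 = 0.4279 g
% Na2CO3 = 0.4279 / 1.087 × 100 = 39.37 %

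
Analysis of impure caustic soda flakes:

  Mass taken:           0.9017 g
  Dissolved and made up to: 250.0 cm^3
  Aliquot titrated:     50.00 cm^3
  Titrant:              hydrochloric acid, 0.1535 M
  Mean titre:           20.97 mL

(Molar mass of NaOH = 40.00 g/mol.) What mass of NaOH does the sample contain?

NaOH + HCl → NaCl + H2O
n(HCl) per titration = 0.02097 × 0.1535 = 3.219 × 10^-3 mol
n(NaOH) in each aliquot = 3.219 × 10^-3 mol (1:1 ratio)
n(NaOH) in the whole flask = 3.219 × 10^-3 × 250.0/50.00 = 0.01609 mol
mass of NaOH = 0.01609 × 40.00 = 0.6438 g

0.6438 g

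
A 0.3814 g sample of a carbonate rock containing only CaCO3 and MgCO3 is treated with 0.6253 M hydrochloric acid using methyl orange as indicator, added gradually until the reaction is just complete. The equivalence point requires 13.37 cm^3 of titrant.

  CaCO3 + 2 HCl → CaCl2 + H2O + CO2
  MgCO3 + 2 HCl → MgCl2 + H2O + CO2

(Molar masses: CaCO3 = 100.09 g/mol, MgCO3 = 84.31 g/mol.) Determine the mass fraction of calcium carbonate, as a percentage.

48.18 %

n(HCl) = 0.01337 × 0.6253 = 8.360 × 10^-3 mol
Let x = n(CaCO3), y = n(MgCO3).
Titrant: 2x + 2y = 8.360 × 10^-3;  mass: 100.09x + 84.31y = 0.3814
Solving, x = 1.836 × 10^-3 mol, y = 2.344 × 10^-3 mol
mass of CaCO3 = 1.836 × 10^-3 × 100.09 = 0.1838 g
% CaCO3 = 0.1838 / 0.3814 × 100 = 48.18 %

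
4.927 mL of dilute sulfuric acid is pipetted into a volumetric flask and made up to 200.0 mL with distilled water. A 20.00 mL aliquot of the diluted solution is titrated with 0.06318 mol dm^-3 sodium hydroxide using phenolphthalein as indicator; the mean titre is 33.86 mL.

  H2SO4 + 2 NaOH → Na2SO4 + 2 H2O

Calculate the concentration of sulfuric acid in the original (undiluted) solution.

2.171 mol/L

n(NaOH) = 0.03386 × 0.06318 = 2.139 × 10^-3 mol
From the 1:2 ratio, n(H2SO4) in the aliquot = 1/2 × 2.139 × 10^-3 = 1.070 × 10^-3 mol
[H2SO4]_dilute = 1.070 × 10^-3 / 0.02000 = 0.05348 mol/L
Dilution factor = 200.0 / 4.927 = 40.59
[H2SO4]_stock = 0.05348 × 40.59 = 2.171 mol/L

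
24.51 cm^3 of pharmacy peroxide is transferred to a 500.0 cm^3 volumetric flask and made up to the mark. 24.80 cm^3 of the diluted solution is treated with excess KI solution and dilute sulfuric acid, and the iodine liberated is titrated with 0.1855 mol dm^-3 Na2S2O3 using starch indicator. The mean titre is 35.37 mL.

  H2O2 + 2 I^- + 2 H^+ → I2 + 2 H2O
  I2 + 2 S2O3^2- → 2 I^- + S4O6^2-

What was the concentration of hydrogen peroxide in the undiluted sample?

2.699 mol/L

n(S2O3^2-) = 0.03537 × 0.1855 = 6.561 × 10^-3 mol
n(I2) = n(S2O3^2-)/2 = 3.281 × 10^-3 mol
n(H2O2) in the aliquot = 3.281 × 10^-3 mol (1:1 ratio)
[H2O2]_dilute = 3.281 × 10^-3 / 0.02480 = 0.1323 mol/L
[H2O2]_original = 0.1323 × 500.0/24.51 = 2.699 mol/L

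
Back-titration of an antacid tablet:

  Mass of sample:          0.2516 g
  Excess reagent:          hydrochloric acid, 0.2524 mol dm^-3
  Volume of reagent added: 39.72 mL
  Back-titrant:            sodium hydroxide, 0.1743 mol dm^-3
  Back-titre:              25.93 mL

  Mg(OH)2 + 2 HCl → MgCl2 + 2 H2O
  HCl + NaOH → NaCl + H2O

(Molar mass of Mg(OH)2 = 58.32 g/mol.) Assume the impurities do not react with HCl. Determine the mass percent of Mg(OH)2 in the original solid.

n(HCl) added = 0.03972 × 0.2524 = 0.01003 mol
n(NaOH) used in back-titration = 0.02593 × 0.1743 = 4.520 × 10^-3 mol
n(HCl) left over = 4.520 × 10^-3 mol (1:1 ratio)
n(HCl) consumed by analyte = 0.01003 − 4.520 × 10^-3 = 5.506 × 10^-3 mol
From the 1:2 ratio, n(Mg(OH)2) = 1/2 × 5.506 × 10^-3 = 2.753 × 10^-3 mol
mass of Mg(OH)2 = 2.753 × 10^-3 × 58.32 = 0.1605 g
% Mg(OH)2 = 0.1605 / 0.2516 × 100 = 63.81 %

63.81 %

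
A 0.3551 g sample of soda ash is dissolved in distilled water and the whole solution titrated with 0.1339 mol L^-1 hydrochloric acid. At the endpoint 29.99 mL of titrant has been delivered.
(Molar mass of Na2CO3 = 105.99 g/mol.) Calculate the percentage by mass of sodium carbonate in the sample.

59.93 %

Na2CO3 + 2 HCl → 2 NaCl + H2O + CO2
n(HCl) = 0.02999 L × 0.1339 mol/L = 4.016 × 10^-3 mol
From the 1:2 ratio, n(Na2CO3) = 1/2 × 4.016 × 10^-3 = 2.008 × 10^-3 mol
mass of Na2CO3 = 2.008 × 10^-3 × 105.99 g/mol = 0.2128 g
% Na2CO3 = 0.2128 / 0.3551 × 100 = 59.93 %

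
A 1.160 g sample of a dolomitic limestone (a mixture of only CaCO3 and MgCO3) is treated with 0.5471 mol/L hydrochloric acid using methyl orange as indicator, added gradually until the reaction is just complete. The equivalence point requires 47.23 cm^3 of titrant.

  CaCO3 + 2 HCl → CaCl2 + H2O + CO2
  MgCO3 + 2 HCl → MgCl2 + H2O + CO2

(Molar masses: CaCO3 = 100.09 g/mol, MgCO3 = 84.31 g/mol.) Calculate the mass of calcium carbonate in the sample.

n(HCl) = 0.04723 × 0.5471 = 0.02584 mol
Let x = n(CaCO3), y = n(MgCO3).
Titrant: 2x + 2y = 0.02584;  mass: 100.09x + 84.31y = 1.160
Solving, x = 4.483 × 10^-3 mol, y = 8.437 × 10^-3 mol
mass of CaCO3 = 4.483 × 10^-3 × 100.09 = 0.4487 g

0.4487 g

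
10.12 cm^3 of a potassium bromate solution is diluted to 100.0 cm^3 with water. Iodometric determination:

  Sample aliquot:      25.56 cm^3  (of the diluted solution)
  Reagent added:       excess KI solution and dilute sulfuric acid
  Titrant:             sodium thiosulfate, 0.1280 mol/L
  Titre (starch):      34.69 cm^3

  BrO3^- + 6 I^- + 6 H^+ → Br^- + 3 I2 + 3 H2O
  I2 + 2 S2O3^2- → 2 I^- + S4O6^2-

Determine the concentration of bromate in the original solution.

n(S2O3^2-) = 0.03469 × 0.1280 = 4.440 × 10^-3 mol
n(I2) = n(S2O3^2-)/2 = 2.220 × 10^-3 mol
From the 1:3 ratio, n(BrO3^-) in the aliquot = 1/3 × 2.220 × 10^-3 = 7.401 × 10^-4 mol
[BrO3^-]_dilute = 7.401 × 10^-4 / 0.02556 = 0.02895 mol/L
[BrO3^-]_original = 0.02895 × 100.0/10.12 = 0.2861 mol/L

0.2861 mol/L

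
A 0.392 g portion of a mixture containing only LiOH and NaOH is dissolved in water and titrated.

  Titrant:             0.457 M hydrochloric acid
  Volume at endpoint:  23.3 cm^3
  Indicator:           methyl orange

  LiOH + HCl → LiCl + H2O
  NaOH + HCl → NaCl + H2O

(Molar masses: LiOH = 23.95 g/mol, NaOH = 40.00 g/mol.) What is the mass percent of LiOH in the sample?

n(HCl) = 0.0233 × 0.457 = 0.0106 mol
Let x = n(LiOH), y = n(NaOH).
Titrant: 1x + 1y = 0.0106;  mass: 23.95x + 40.00y = 0.392
Solving, x = 2.11 × 10^-3 mol, y = 8.53 × 10^-3 mol
mass of LiOH = 2.11 × 10^-3 × 23.95 = 0.0506 g
% LiOH = 0.0506 / 0.392 × 100 = 12.9 %

12.9 %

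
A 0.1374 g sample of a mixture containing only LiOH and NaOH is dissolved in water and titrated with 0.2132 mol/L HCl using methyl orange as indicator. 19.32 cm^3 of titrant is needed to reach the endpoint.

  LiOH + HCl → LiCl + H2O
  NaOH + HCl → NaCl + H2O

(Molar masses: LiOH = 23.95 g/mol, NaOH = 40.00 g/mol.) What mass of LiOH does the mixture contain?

n(HCl) = 0.01932 × 0.2132 = 4.119 × 10^-3 mol
Let x = n(LiOH), y = n(NaOH).
Titrant: 1x + 1y = 4.119 × 10^-3;  mass: 23.95x + 40.00y = 0.1374
Solving, x = 1.705 × 10^-3 mol, y = 2.414 × 10^-3 mol
mass of LiOH = 1.705 × 10^-3 × 23.95 = 0.04083 g

0.04083 g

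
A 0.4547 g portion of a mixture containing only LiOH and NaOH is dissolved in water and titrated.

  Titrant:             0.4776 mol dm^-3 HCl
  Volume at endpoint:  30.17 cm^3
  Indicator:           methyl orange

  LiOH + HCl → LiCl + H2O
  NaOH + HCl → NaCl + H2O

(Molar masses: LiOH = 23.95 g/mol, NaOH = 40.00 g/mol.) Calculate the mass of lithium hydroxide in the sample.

n(HCl) = 0.03017 × 0.4776 = 0.01441 mol
Let x = n(LiOH), y = n(NaOH).
Titrant: 1x + 1y = 0.01441;  mass: 23.95x + 40.00y = 0.4547
Solving, x = 7.581 × 10^-3 mol, y = 6.829 × 10^-3 mol
mass of LiOH = 7.581 × 10^-3 × 23.95 = 0.1816 g

0.1816 g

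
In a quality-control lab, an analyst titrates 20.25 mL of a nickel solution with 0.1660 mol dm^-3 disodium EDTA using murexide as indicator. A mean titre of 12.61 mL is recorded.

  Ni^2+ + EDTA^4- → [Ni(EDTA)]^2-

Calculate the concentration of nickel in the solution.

0.1034 mol/L

n(EDTA) = 0.01261 L × 0.1660 mol/L = 2.093 × 10^-3 mol
n(Ni2+) = 2.093 × 10^-3 mol (1:1 mole ratio)
[Ni2+] = 2.093 × 10^-3 mol / 0.02025 L = 0.1034 mol/L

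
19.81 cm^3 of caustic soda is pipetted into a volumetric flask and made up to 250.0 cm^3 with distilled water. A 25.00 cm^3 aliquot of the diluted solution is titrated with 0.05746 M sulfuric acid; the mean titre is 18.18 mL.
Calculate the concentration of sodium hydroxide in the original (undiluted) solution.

2 NaOH + H2SO4 → Na2SO4 + 2 H2O
n(H2SO4) = 0.01818 × 0.05746 = 1.045 × 10^-3 mol
From the 2:1 ratio, n(NaOH) in the aliquot = 2/1 × 1.045 × 10^-3 = 2.089 × 10^-3 mol
[NaOH]_dilute = 2.089 × 10^-3 / 0.02500 = 0.08357 mol/L
Dilution factor = 250.0 / 19.81 = 12.62
[NaOH]_stock = 0.08357 × 12.62 = 1.055 mol/L

1.055 M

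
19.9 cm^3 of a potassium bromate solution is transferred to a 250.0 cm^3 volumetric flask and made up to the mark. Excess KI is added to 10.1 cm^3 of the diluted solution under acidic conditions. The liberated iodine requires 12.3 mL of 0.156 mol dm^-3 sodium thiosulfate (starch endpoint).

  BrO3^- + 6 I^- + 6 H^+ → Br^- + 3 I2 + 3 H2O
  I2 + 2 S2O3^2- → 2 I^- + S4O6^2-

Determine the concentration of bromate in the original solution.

0.398 mol/L

n(S2O3^2-) = 0.0123 × 0.156 = 1.92 × 10^-3 mol
n(I2) = n(S2O3^2-)/2 = 9.59 × 10^-4 mol
From the 1:3 ratio, n(BrO3^-) in the aliquot = 1/3 × 9.59 × 10^-4 = 3.20 × 10^-4 mol
[BrO3^-]_dilute = 3.20 × 10^-4 / 0.0101 = 0.0317 mol/L
[BrO3^-]_original = 0.0317 × 250.0/19.9 = 0.398 mol/L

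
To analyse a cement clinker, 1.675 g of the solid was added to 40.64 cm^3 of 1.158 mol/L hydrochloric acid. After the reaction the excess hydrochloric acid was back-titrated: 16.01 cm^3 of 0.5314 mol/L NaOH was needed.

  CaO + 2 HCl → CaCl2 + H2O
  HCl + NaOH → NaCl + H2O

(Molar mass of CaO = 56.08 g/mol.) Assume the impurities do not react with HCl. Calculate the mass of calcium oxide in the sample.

n(HCl) added = 0.04064 × 1.158 = 0.04706 mol
n(NaOH) used in back-titration = 0.01601 × 0.5314 = 8.508 × 10^-3 mol
n(HCl) left over = 8.508 × 10^-3 mol (1:1 ratio)
n(HCl) consumed by analyte = 0.04706 − 8.508 × 10^-3 = 0.03855 mol
From the 1:2 ratio, n(CaO) = 1/2 × 0.03855 = 0.01928 mol
mass of CaO = 0.01928 × 56.08 = 1.081 g

1.081 g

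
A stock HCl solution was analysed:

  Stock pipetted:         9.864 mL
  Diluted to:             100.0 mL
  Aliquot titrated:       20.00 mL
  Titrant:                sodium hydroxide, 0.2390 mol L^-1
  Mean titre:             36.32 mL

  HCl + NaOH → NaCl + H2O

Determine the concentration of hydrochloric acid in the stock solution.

n(NaOH) = 0.03632 × 0.2390 = 8.680 × 10^-3 mol
n(HCl) in the aliquot = 8.680 × 10^-3 mol (1:1 ratio)
[HCl]_dilute = 8.680 × 10^-3 / 0.02000 = 0.4340 mol/L
Dilution factor = 100.0 / 9.864 = 10.14
[HCl]_stock = 0.4340 × 10.14 = 4.400 mol/L

4.400 mol/L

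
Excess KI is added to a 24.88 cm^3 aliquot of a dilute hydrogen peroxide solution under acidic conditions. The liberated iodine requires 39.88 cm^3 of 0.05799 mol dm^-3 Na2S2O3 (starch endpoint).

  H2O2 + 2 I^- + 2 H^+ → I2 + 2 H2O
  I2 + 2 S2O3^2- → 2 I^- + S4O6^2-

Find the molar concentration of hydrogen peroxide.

n(S2O3^2-) = 0.03988 × 0.05799 = 2.313 × 10^-3 mol
n(I2) = n(S2O3^2-)/2 = 1.156 × 10^-3 mol
n(H2O2) in the aliquot = 1.156 × 10^-3 mol (1:1 ratio)
[H2O2] = 1.156 × 10^-3 / 0.02488 = 0.04648 mol/L

0.04648 mol/L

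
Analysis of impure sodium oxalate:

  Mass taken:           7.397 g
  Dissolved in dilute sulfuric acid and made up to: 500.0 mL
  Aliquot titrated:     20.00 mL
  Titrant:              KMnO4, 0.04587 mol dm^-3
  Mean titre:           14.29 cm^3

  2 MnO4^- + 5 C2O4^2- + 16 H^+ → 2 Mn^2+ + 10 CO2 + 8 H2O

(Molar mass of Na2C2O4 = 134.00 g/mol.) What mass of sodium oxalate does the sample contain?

n(KMnO4) per titration = 0.01429 × 0.04587 = 6.555 × 10^-4 mol
From the 5:2 ratio, n(Na2C2O4) in each aliquot = 5/2 × 6.555 × 10^-4 = 1.639 × 10^-3 mol
n(Na2C2O4) in the whole flask = 1.639 × 10^-3 × 500.0/20.00 = 0.04097 mol
mass of Na2C2O4 = 0.04097 × 134.00 = 5.490 g

5.490 g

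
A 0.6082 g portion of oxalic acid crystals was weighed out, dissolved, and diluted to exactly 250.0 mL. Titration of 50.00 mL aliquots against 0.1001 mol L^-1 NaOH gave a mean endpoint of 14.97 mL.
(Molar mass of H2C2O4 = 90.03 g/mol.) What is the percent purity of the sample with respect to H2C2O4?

55.45 %

H2C2O4 + 2 NaOH → Na2C2O4 + 2 H2O
n(NaOH) per titration = 0.01497 × 0.1001 = 1.498 × 10^-3 mol
From the 1:2 ratio, n(H2C2O4) in each aliquot = 1/2 × 1.498 × 10^-3 = 7.492 × 10^-4 mol
n(H2C2O4) in the whole flask = 7.492 × 10^-4 × 250.0/50.00 = 3.746 × 10^-3 mol
mass of H2C2O4 = 3.746 × 10^-3 × 90.03 = 0.3373 g
% H2C2O4 = 0.3373 / 0.6082 × 100 = 55.45 %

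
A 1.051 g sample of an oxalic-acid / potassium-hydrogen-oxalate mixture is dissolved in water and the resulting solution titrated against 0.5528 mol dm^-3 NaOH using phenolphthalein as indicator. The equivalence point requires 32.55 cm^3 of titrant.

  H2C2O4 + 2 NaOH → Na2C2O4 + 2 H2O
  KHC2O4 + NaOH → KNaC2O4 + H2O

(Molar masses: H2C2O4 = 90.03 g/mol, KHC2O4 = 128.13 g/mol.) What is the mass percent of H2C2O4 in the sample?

64.65 %

n(NaOH) = 0.03255 × 0.5528 = 0.01799 mol
Let x = n(H2C2O4), y = n(KHC2O4).
Titrant: 2x + 1y = 0.01799;  mass: 90.03x + 128.13y = 1.051
Solving, x = 7.547 × 10^-3 mol, y = 2.900 × 10^-3 mol
mass of H2C2O4 = 7.547 × 10^-3 × 90.03 = 0.6794 g
% H2C2O4 = 0.6794 / 1.051 × 100 = 64.65 %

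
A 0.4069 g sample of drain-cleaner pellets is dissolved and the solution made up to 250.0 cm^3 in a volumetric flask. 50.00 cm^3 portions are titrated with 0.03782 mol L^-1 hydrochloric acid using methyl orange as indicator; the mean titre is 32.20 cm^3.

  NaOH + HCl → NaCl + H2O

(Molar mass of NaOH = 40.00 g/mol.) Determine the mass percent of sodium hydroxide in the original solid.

n(HCl) per titration = 0.03220 × 0.03782 = 1.218 × 10^-3 mol
n(NaOH) in each aliquot = 1.218 × 10^-3 mol (1:1 ratio)
n(NaOH) in the whole flask = 1.218 × 10^-3 × 250.0/50.00 = 6.089 × 10^-3 mol
mass of NaOH = 6.089 × 10^-3 × 40.00 = 0.2436 g
% NaOH = 0.2436 / 0.4069 × 100 = 59.86 %

59.86 %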